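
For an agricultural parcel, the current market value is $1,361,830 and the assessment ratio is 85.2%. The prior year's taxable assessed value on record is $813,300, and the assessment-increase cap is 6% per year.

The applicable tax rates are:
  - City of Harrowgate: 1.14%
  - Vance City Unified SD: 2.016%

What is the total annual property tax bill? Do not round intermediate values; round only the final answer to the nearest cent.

Uncapped assessed value = $1,361,830 × 0.852 = $1,160,279.16
Cap limit = $813,300 × 1.06 = $862,098
Taxable assessed value = min($1,160,279.16, $862,098) = $862,098 (cap binds)
City of Harrowgate: $862,098 × 0.0114 = $9,827.9172
Vance City Unified SD: $862,098 × 0.02016 = $17,379.89568
Total = $27,207.81288

$27,207.81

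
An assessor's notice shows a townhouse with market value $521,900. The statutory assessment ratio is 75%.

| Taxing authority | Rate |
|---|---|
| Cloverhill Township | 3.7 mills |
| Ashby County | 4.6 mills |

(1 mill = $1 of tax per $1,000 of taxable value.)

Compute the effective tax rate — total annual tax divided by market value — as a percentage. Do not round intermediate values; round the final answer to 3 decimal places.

0.623%

Assessed value = $521,900 × 0.75 = $391,425
Cloverhill Township: $391,425 × 0.0037 = $1,448.2725
Ashby County: $391,425 × 0.0046 = $1,800.555
Total tax = $3,248.8275
Effective rate = $3,248.8275 ÷ $521,900 = 0.623% of market value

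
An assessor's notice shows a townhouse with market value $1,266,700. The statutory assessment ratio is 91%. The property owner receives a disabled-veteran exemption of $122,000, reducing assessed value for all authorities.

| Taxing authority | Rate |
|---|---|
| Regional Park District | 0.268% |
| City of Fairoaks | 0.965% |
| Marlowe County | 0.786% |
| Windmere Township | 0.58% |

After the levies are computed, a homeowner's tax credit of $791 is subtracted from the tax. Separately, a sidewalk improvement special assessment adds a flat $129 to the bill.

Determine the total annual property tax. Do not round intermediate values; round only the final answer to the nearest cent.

$26,125.82

Assessed value = $1,266,700 × 0.91 = $1,152,697
Taxable value = $1,152,697 − $122,000 = $1,030,697
Regional Park District: $1,030,697 × 0.00268 = $2,762.26796
City of Fairoaks: $1,030,697 × 0.00965 = $9,946.22605
Marlowe County: $1,030,697 × 0.00786 = $8,101.27842
Windmere Township: $1,030,697 × 0.0058 = $5,978.0426
Levies subtotal = $26,787.81503
After credit = $26,787.81503 − $791 = $25,996.81503
Total = $25,996.81503 + $129 = $26,125.81503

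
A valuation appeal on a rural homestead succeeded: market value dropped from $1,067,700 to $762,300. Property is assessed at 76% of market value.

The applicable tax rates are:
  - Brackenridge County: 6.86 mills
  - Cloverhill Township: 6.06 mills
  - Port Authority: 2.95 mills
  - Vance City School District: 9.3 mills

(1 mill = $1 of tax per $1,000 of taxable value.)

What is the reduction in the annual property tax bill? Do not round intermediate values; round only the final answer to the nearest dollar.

Old assessed value = $1,067,700 × 0.76 = $811,452
New assessed value = $762,300 × 0.76 = $579,348
Combined rate = 0.00686 + 0.00606 + 0.00295 + 0.0093 = 0.02517
Old tax = $811,452 × 0.02517 = $20,424.24684
New tax = $579,348 × 0.02517 = $14,582.18916
Reduction = $20,424.24684 − $14,582.18916 = $5,842.05768

$5,842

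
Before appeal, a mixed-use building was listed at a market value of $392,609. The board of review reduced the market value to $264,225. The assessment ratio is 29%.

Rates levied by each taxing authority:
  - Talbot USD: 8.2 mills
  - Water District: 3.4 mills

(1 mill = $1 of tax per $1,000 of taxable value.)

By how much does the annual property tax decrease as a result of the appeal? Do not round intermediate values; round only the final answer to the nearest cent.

$431.88

Old assessed value = $392,609 × 0.29 = $113,856.61
New assessed value = $264,225 × 0.29 = $76,625.25
Combined rate = 0.0082 + 0.0034 = 0.0116
Old tax = $113,856.61 × 0.0116 = $1,320.736676
New tax = $76,625.25 × 0.0116 = $888.8529
Reduction = $1,320.736676 − $888.8529 = $431.883776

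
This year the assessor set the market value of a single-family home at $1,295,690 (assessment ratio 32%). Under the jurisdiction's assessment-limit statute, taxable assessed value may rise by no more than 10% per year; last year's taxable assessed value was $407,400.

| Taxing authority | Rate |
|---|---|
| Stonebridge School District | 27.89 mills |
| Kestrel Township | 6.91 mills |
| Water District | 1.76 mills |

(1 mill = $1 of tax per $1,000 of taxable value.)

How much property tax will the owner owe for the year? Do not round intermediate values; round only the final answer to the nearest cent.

$15,158.54

Uncapped assessed value = $1,295,690 × 0.32 = $414,620.8
Cap limit = $407,400 × 1.1 = $448,140
Taxable assessed value = min($414,620.8, $448,140) = $414,620.8 (cap does not bind)
Stonebridge School District: $414,620.8 × 0.02789 = $11,563.774112
Kestrel Township: $414,620.8 × 0.00691 = $2,865.029728
Water District: $414,620.8 × 0.00176 = $729.732608
Total = $15,158.536448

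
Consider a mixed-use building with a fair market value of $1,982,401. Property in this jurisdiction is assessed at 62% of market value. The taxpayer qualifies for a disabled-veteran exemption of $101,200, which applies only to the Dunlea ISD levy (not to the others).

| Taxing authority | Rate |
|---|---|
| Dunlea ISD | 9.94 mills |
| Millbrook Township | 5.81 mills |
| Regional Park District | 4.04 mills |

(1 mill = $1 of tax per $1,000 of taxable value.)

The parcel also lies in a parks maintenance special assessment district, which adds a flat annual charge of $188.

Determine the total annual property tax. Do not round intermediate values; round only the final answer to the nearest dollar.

Assessed value = $1,982,401 × 0.62 = $1,229,088.62
Dunlea ISD: ($1,229,088.62 − $101,200) × 0.00994 = $1,127,888.62 × 0.00994 = $11,211.2128828
Millbrook Township: $1,229,088.62 × 0.00581 = $7,141.0048822
Regional Park District: $1,229,088.62 × 0.00404 = $4,965.5180248
Levies subtotal = $23,317.7357898
Total = $23,317.7357898 + $188 = $23,505.7357898

$23,506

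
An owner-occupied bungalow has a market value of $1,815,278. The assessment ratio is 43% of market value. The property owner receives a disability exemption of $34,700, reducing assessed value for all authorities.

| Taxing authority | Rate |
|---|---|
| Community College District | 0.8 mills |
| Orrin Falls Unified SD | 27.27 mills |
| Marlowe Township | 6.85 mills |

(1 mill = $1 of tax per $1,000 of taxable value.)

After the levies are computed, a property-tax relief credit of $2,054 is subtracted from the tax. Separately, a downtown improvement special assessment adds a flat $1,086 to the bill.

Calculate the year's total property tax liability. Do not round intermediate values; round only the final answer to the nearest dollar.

Assessed value = $1,815,278 × 0.43 = $780,569.54
Taxable value = $780,569.54 − $34,700 = $745,869.54
Community College District: $745,869.54 × 0.0008 = $596.695632
Orrin Falls Unified SD: $745,869.54 × 0.02727 = $20,339.8623558
Marlowe Township: $745,869.54 × 0.00685 = $5,109.206349
Levies subtotal = $26,045.7643368
After credit = $26,045.7643368 − $2,054 = $23,991.7643368
Total = $23,991.7643368 + $1,086 = $25,077.7643368

$25,078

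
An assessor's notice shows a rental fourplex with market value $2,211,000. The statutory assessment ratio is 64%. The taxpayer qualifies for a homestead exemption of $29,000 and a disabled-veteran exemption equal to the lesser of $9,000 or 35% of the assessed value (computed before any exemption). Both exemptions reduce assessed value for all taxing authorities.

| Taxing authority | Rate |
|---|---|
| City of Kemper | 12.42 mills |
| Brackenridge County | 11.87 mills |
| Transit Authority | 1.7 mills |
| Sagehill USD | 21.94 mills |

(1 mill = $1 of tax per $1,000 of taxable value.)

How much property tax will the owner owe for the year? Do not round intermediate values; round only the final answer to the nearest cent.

Assessed value = $2,211,000 × 0.64 = $1,415,040
Disabled-veteran exemption = min($9,000, 35% × $1,415,040) = min($9,000, $495,264) = $9,000 (dollar cap binds)
Taxable value = $1,415,040 − $29,000 − $9,000 = $1,377,040
City of Kemper: $1,377,040 × 0.01242 = $17,102.8368
Brackenridge County: $1,377,040 × 0.01187 = $16,345.4648
Transit Authority: $1,377,040 × 0.0017 = $2,340.968
Sagehill USD: $1,377,040 × 0.02194 = $30,212.2576
Total = $66,001.5272

$66,001.53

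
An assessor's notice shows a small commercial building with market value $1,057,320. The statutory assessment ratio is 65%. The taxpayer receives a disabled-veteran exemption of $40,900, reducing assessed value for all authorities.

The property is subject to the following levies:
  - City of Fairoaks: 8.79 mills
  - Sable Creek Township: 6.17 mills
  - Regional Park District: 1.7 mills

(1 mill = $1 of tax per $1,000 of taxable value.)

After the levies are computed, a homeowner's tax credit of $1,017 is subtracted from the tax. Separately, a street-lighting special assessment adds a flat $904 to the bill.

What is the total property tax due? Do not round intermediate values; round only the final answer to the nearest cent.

$10,655.32

Assessed value = $1,057,320 × 0.65 = $687,258
Taxable value = $687,258 − $40,900 = $646,358
City of Fairoaks: $646,358 × 0.00879 = $5,681.48682
Sable Creek Township: $646,358 × 0.00617 = $3,988.02886
Regional Park District: $646,358 × 0.0017 = $1,098.8086
Levies subtotal = $10,768.32428
After credit = $10,768.32428 − $1,017 = $9,751.32428
Total = $9,751.32428 + $904 = $10,655.32428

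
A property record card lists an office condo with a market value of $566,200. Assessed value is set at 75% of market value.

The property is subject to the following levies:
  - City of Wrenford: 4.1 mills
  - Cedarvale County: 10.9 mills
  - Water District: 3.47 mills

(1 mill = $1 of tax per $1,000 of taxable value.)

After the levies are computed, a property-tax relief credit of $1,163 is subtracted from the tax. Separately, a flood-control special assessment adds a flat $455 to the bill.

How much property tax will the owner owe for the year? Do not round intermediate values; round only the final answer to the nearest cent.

$7,135.29

Assessed value = $566,200 × 0.75 = $424,650
City of Wrenford: $424,650 × 0.0041 = $1,741.065
Cedarvale County: $424,650 × 0.0109 = $4,628.685
Water District: $424,650 × 0.00347 = $1,473.5355
Levies subtotal = $7,843.2855
After credit = $7,843.2855 − $1,163 = $6,680.2855
Total = $6,680.2855 + $455 = $7,135.2855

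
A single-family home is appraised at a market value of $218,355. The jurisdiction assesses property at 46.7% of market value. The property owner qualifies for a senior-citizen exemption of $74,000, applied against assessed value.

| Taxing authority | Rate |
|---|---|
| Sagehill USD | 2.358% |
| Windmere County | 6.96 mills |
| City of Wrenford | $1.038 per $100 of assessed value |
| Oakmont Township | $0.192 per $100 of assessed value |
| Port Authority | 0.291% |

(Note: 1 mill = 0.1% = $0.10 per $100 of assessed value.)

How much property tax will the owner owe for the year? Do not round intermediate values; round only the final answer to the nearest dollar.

$1,280

Assessed value = $218,355 × 0.467 = $101,971.785
Taxable value = $101,971.785 − $74,000 = $27,971.785
Sagehill USD: $27,971.785 × 0.02358 = $659.5746903
Windmere County: $27,971.785 × 0.00696 = $194.6836236
City of Wrenford: $27,971.785 × 0.01038 = $290.3471283
Oakmont Township: $27,971.785 × 0.00192 = $53.7058272
Port Authority: $27,971.785 × 0.00291 = $81.39789435
Total = $1,279.70916375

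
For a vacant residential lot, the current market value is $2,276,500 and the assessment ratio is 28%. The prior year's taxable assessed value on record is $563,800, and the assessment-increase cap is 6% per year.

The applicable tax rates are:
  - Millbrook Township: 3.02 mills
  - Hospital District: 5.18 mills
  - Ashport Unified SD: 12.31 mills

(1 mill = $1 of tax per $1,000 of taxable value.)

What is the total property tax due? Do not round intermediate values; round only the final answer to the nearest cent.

$12,257.35

Uncapped assessed value = $2,276,500 × 0.28 = $637,420
Cap limit = $563,800 × 1.06 = $597,628
Taxable assessed value = min($637,420, $597,628) = $597,628 (cap binds)
Millbrook Township: $597,628 × 0.00302 = $1,804.83656
Hospital District: $597,628 × 0.00518 = $3,095.71304
Ashport Unified SD: $597,628 × 0.01231 = $7,356.80068
Total = $12,257.35028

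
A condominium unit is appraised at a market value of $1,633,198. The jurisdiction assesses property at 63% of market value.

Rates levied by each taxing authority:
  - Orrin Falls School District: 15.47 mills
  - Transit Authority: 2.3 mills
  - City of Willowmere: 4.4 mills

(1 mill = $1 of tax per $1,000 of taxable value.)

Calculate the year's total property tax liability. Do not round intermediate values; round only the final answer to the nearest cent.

Assessed value = $1,633,198 × 0.63 = $1,028,914.74
Orrin Falls School District: $1,028,914.74 × 0.01547 = $15,917.3110278
Transit Authority: $1,028,914.74 × 0.0023 = $2,366.503902
City of Willowmere: $1,028,914.74 × 0.0044 = $4,527.224856
Total = $15,917.3110278 + $2,366.503902 + $4,527.224856 = $22,811.0397858

$22,811.04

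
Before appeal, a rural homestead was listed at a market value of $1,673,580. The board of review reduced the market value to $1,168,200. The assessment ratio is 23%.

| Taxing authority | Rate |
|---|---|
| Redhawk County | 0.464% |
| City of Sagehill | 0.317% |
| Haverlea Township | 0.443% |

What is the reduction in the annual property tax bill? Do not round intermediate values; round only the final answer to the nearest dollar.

Old assessed value = $1,673,580 × 0.23 = $384,923.4
New assessed value = $1,168,200 × 0.23 = $268,686
Combined rate = 0.00464 + 0.00317 + 0.00443 = 0.01224
Old tax = $384,923.4 × 0.01224 = $4,711.462416
New tax = $268,686 × 0.01224 = $3,288.71664
Reduction = $4,711.462416 − $3,288.71664 = $1,422.745776

$1,423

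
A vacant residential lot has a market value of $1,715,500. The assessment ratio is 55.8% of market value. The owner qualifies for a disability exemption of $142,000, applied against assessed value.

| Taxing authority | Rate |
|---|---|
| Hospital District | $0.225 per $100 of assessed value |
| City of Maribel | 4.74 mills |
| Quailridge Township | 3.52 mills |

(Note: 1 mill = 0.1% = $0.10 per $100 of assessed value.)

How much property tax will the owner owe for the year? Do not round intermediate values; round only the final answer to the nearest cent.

$8,568.27

Assessed value = $1,715,500 × 0.558 = $957,249
Taxable value = $957,249 − $142,000 = $815,249
Hospital District: $815,249 × 0.00225 = $1,834.31025
City of Maribel: $815,249 × 0.00474 = $3,864.28026
Quailridge Township: $815,249 × 0.00352 = $2,869.67648
Total = $8,568.26699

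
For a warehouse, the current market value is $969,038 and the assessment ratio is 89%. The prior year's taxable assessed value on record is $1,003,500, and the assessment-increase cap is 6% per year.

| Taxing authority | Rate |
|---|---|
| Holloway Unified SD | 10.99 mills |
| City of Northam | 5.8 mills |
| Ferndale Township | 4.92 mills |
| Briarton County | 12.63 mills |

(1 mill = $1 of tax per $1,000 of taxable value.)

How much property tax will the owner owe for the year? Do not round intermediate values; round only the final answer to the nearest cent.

Uncapped assessed value = $969,038 × 0.89 = $862,443.82
Cap limit = $1,003,500 × 1.06 = $1,063,710
Taxable assessed value = min($862,443.82, $1,063,710) = $862,443.82 (cap does not bind)
Holloway Unified SD: $862,443.82 × 0.01099 = $9,478.2575818
City of Northam: $862,443.82 × 0.0058 = $5,002.174156
Ferndale Township: $862,443.82 × 0.00492 = $4,243.2235944
Briarton County: $862,443.82 × 0.01263 = $10,892.6654466
Total = $29,616.3207788

$29,616.32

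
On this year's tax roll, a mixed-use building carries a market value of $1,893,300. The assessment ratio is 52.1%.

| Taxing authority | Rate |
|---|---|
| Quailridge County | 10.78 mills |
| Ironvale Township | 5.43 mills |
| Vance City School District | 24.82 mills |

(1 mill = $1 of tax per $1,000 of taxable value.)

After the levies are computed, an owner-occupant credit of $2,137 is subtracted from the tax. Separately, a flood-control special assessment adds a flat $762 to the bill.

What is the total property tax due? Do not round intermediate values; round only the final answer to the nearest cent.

Assessed value = $1,893,300 × 0.521 = $986,409.3
Quailridge County: $986,409.3 × 0.01078 = $10,633.492254
Ironvale Township: $986,409.3 × 0.00543 = $5,356.202499
Vance City School District: $986,409.3 × 0.02482 = $24,482.678826
Levies subtotal = $40,472.373579
After credit = $40,472.373579 − $2,137 = $38,335.373579
Total = $38,335.373579 + $762 = $39,097.373579

$39,097.37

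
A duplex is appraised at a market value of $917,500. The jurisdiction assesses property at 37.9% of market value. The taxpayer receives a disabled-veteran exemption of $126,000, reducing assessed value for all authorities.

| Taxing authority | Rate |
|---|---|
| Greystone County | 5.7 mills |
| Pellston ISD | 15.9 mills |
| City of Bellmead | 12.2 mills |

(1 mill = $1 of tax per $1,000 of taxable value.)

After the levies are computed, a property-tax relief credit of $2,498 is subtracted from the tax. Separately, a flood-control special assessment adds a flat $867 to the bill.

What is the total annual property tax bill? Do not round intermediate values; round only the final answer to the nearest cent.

Assessed value = $917,500 × 0.379 = $347,732.5
Taxable value = $347,732.5 − $126,000 = $221,732.5
Greystone County: $221,732.5 × 0.0057 = $1,263.87525
Pellston ISD: $221,732.5 × 0.0159 = $3,525.54675
City of Bellmead: $221,732.5 × 0.0122 = $2,705.1365
Levies subtotal = $7,494.5585
After credit = $7,494.5585 − $2,498 = $4,996.5585
Total = $4,996.5585 + $867 = $5,863.5585

$5,863.56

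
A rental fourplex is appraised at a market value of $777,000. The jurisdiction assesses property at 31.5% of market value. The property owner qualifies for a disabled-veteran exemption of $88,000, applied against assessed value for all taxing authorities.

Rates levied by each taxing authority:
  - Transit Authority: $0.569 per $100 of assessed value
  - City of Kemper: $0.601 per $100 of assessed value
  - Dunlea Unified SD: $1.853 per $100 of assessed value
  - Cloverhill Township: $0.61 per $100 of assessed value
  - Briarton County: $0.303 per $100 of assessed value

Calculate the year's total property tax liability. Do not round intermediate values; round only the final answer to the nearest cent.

$6,169.88

Assessed value = $777,000 × 0.315 = $244,755
Taxable value = $244,755 − $88,000 = $156,755
Transit Authority: $156,755 × 0.00569 = $891.93595
City of Kemper: $156,755 × 0.00601 = $942.09755
Dunlea Unified SD: $156,755 × 0.01853 = $2,904.67015
Cloverhill Township: $156,755 × 0.0061 = $956.2055
Briarton County: $156,755 × 0.00303 = $474.96765
Total = $891.93595 + $942.09755 + $2,904.67015 + $956.2055 + $474.96765 = $6,169.8768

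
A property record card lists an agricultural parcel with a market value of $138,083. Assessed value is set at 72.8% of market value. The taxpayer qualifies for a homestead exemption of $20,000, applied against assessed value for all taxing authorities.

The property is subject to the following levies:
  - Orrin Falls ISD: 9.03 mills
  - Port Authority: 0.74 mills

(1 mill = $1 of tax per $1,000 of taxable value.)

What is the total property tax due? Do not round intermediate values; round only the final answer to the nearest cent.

$786.72

Assessed value = $138,083 × 0.728 = $100,524.424
Taxable value = $100,524.424 − $20,000 = $80,524.424
Orrin Falls ISD: $80,524.424 × 0.00903 = $727.13554872
Port Authority: $80,524.424 × 0.00074 = $59.58807376
Total = $727.13554872 + $59.58807376 = $786.72362248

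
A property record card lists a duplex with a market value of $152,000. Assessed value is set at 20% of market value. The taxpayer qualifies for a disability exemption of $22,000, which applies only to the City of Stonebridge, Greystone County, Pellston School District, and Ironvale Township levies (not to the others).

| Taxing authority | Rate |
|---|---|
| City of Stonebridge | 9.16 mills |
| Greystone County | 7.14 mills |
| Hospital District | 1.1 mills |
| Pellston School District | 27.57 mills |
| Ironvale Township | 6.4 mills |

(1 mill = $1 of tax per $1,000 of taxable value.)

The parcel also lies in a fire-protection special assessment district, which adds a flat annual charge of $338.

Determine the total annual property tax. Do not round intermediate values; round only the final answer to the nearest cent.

Assessed value = $152,000 × 0.2 = $30,400
City of Stonebridge: ($30,400 − $22,000) × 0.00916 = $8,400 × 0.00916 = $76.944
Greystone County: ($30,400 − $22,000) × 0.00714 = $8,400 × 0.00714 = $59.976
Hospital District: $30,400 × 0.0011 = $33.44
Pellston School District: ($30,400 − $22,000) × 0.02757 = $8,400 × 0.02757 = $231.588
Ironvale Township: ($30,400 − $22,000) × 0.0064 = $8,400 × 0.0064 = $53.76
Levies subtotal = $455.708
Total = $455.708 + $338 = $793.708

$793.71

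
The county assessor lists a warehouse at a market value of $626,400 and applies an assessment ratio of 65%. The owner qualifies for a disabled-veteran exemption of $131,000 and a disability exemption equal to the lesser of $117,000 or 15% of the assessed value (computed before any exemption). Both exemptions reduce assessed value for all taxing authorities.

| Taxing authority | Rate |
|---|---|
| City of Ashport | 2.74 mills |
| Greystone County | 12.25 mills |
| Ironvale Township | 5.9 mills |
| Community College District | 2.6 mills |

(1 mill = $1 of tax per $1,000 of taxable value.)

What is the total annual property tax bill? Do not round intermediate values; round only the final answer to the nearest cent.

$5,052.37

Assessed value = $626,400 × 0.65 = $407,160
Disability exemption = min($117,000, 15% × $407,160) = min($117,000, $61,074) = $61,074 (percentage binds)
Taxable value = $407,160 − $131,000 − $61,074 = $215,086
City of Ashport: $215,086 × 0.00274 = $589.33564
Greystone County: $215,086 × 0.01225 = $2,634.8035
Ironvale Township: $215,086 × 0.0059 = $1,269.0074
Community College District: $215,086 × 0.0026 = $559.2236
Total = $5,052.37014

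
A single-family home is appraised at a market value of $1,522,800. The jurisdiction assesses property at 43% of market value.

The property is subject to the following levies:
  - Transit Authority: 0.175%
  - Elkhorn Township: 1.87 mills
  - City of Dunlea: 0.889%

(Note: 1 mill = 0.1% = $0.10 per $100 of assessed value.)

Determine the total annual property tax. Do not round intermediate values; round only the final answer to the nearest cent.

$8,191.60

Assessed value = $1,522,800 × 0.43 = $654,804
Transit Authority: $654,804 × 0.00175 = $1,145.907
Elkhorn Township: $654,804 × 0.00187 = $1,224.48348
City of Dunlea: $654,804 × 0.00889 = $5,821.20756
Total = $8,191.59804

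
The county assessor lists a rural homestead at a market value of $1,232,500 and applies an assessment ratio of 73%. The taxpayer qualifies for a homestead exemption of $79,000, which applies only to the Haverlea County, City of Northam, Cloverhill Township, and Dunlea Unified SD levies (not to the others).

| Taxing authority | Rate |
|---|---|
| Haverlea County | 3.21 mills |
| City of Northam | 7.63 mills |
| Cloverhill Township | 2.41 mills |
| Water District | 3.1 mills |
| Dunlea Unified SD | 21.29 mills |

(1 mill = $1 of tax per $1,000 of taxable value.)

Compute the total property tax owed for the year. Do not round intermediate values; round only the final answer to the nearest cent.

$31,136.99

Assessed value = $1,232,500 × 0.73 = $899,725
Haverlea County: ($899,725 − $79,000) × 0.00321 = $820,725 × 0.00321 = $2,634.52725
City of Northam: ($899,725 − $79,000) × 0.00763 = $820,725 × 0.00763 = $6,262.13175
Cloverhill Township: ($899,725 − $79,000) × 0.00241 = $820,725 × 0.00241 = $1,977.94725
Water District: $899,725 × 0.0031 = $2,789.1475
Dunlea Unified SD: ($899,725 − $79,000) × 0.02129 = $820,725 × 0.02129 = $17,473.23525
Total = $31,136.989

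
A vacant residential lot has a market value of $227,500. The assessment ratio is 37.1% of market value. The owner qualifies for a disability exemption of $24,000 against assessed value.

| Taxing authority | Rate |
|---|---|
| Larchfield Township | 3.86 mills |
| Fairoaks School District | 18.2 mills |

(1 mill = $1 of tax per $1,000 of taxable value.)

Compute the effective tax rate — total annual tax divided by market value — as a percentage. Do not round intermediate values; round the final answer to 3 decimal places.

0.586%

Assessed value = $227,500 × 0.371 = $84,402.5
Taxable value = $84,402.5 − $24,000 = $60,402.5
Larchfield Township: $60,402.5 × 0.00386 = $233.15365
Fairoaks School District: $60,402.5 × 0.0182 = $1,099.3255
Total tax = $1,332.47915
Effective rate = $1,332.47915 ÷ $227,500 = 0.586% of market value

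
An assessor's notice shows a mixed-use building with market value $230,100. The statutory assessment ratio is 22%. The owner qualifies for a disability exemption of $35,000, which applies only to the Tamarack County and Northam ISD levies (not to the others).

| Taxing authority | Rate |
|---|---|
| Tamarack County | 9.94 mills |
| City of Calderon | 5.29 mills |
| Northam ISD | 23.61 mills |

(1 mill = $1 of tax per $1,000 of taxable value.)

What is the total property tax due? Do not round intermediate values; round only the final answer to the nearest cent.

$791.91

Assessed value = $230,100 × 0.22 = $50,622
Tamarack County: ($50,622 − $35,000) × 0.00994 = $15,622 × 0.00994 = $155.28268
City of Calderon: $50,622 × 0.00529 = $267.79038
Northam ISD: ($50,622 − $35,000) × 0.02361 = $15,622 × 0.02361 = $368.83542
Total = $791.90848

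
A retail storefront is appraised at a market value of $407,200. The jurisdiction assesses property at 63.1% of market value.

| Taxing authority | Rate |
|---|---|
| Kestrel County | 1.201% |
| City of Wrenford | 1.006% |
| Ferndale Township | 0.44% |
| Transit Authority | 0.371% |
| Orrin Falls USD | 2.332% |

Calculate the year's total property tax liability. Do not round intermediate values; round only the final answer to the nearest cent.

$13,746.46

Assessed value = $407,200 × 0.631 = $256,943.2
Kestrel County: $256,943.2 × 0.01201 = $3,085.887832
City of Wrenford: $256,943.2 × 0.01006 = $2,584.848592
Ferndale Township: $256,943.2 × 0.0044 = $1,130.55008
Transit Authority: $256,943.2 × 0.00371 = $953.259272
Orrin Falls USD: $256,943.2 × 0.02332 = $5,991.915424
Total = $3,085.887832 + $2,584.848592 + $1,130.55008 + $953.259272 + $5,991.915424 = $13,746.4612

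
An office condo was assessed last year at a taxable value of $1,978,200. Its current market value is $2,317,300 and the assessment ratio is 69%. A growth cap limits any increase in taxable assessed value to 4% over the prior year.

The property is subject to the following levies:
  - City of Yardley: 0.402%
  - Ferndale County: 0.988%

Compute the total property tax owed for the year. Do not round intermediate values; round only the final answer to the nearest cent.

Uncapped assessed value = $2,317,300 × 0.69 = $1,598,937
Cap limit = $1,978,200 × 1.04 = $2,057,328
Taxable assessed value = min($1,598,937, $2,057,328) = $1,598,937 (cap does not bind)
City of Yardley: $1,598,937 × 0.00402 = $6,427.72674
Ferndale County: $1,598,937 × 0.00988 = $15,797.49756
Total = $22,225.2243

$22,225.22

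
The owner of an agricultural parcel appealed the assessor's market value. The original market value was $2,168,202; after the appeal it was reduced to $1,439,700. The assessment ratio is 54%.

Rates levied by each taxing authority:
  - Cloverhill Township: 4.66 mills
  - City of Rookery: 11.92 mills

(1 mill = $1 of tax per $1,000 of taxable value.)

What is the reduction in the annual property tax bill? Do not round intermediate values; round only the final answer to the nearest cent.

Old assessed value = $2,168,202 × 0.54 = $1,170,829.08
New assessed value = $1,439,700 × 0.54 = $777,438
Combined rate = 0.00466 + 0.01192 = 0.01658
Old tax = $1,170,829.08 × 0.01658 = $19,412.3461464
New tax = $777,438 × 0.01658 = $12,889.92204
Reduction = $19,412.3461464 − $12,889.92204 = $6,522.4241064

$6,522.42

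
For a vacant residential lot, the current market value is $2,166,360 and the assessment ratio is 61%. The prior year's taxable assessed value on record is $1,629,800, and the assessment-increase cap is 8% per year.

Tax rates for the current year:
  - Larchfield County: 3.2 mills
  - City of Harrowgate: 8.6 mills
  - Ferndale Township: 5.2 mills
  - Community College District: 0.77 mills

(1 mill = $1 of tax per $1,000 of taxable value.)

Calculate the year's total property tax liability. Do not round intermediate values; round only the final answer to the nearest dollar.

$23,483

Uncapped assessed value = $2,166,360 × 0.61 = $1,321,479.6
Cap limit = $1,629,800 × 1.08 = $1,760,184
Taxable assessed value = min($1,321,479.6, $1,760,184) = $1,321,479.6 (cap does not bind)
Larchfield County: $1,321,479.6 × 0.0032 = $4,228.73472
City of Harrowgate: $1,321,479.6 × 0.0086 = $11,364.72456
Ferndale Township: $1,321,479.6 × 0.0052 = $6,871.69392
Community College District: $1,321,479.6 × 0.00077 = $1,017.539292
Total = $23,482.692492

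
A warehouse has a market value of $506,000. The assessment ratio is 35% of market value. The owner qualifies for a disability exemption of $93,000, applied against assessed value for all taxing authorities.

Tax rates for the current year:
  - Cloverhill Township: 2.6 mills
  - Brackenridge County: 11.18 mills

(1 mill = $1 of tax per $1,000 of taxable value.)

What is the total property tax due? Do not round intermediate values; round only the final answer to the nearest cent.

Assessed value = $506,000 × 0.35 = $177,100
Taxable value = $177,100 − $93,000 = $84,100
Cloverhill Township: $84,100 × 0.0026 = $218.66
Brackenridge County: $84,100 × 0.01118 = $940.238
Total = $218.66 + $940.238 = $1,158.898

$1,158.90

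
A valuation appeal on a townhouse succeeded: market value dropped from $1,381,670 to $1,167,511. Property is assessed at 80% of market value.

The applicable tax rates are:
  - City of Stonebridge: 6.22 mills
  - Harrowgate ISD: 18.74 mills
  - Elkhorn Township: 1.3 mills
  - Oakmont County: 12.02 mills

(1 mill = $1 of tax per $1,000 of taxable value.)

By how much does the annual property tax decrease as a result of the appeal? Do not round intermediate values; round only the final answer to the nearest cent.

Old assessed value = $1,381,670 × 0.8 = $1,105,336
New assessed value = $1,167,511 × 0.8 = $934,008.8
Combined rate = 0.00622 + 0.01874 + 0.0013 + 0.01202 = 0.03828
Old tax = $1,105,336 × 0.03828 = $42,312.26208
New tax = $934,008.8 × 0.03828 = $35,753.856864
Reduction = $42,312.26208 − $35,753.856864 = $6,558.405216

$6,558.41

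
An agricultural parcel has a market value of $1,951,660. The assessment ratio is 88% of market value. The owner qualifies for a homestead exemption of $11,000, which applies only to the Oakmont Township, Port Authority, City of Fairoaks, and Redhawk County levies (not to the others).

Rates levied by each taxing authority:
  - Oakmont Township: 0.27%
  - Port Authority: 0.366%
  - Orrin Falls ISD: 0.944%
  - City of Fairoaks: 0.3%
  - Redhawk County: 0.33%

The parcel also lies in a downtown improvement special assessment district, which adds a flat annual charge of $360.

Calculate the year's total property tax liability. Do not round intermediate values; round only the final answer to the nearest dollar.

$38,177

Assessed value = $1,951,660 × 0.88 = $1,717,460.8
Oakmont Township: ($1,717,460.8 − $11,000) × 0.0027 = $1,706,460.8 × 0.0027 = $4,607.44416
Port Authority: ($1,717,460.8 − $11,000) × 0.00366 = $1,706,460.8 × 0.00366 = $6,245.646528
Orrin Falls ISD: $1,717,460.8 × 0.00944 = $16,212.829952
City of Fairoaks: ($1,717,460.8 − $11,000) × 0.003 = $1,706,460.8 × 0.003 = $5,119.3824
Redhawk County: ($1,717,460.8 − $11,000) × 0.0033 = $1,706,460.8 × 0.0033 = $5,631.32064
Levies subtotal = $37,816.62368
Total = $37,816.62368 + $360 = $38,176.62368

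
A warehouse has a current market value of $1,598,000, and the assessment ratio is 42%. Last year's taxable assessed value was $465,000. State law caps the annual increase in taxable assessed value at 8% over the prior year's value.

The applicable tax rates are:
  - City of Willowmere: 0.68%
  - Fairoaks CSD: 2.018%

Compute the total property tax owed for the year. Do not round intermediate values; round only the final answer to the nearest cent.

Uncapped assessed value = $1,598,000 × 0.42 = $671,160
Cap limit = $465,000 × 1.08 = $502,200
Taxable assessed value = min($671,160, $502,200) = $502,200 (cap binds)
City of Willowmere: $502,200 × 0.0068 = $3,414.96
Fairoaks CSD: $502,200 × 0.02018 = $10,134.396
Total = $13,549.356

$13,549.36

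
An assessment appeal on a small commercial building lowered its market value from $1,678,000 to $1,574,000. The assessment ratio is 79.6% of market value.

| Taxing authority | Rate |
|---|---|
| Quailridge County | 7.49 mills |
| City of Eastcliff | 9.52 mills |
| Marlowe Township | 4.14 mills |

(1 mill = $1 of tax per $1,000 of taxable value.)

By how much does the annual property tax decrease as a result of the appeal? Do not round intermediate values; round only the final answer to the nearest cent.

Old assessed value = $1,678,000 × 0.796 = $1,335,688
New assessed value = $1,574,000 × 0.796 = $1,252,904
Combined rate = 0.00749 + 0.00952 + 0.00414 = 0.02115
Old tax = $1,335,688 × 0.02115 = $28,249.8012
New tax = $1,252,904 × 0.02115 = $26,498.9196
Reduction = $28,249.8012 − $26,498.9196 = $1,750.8816

$1,750.88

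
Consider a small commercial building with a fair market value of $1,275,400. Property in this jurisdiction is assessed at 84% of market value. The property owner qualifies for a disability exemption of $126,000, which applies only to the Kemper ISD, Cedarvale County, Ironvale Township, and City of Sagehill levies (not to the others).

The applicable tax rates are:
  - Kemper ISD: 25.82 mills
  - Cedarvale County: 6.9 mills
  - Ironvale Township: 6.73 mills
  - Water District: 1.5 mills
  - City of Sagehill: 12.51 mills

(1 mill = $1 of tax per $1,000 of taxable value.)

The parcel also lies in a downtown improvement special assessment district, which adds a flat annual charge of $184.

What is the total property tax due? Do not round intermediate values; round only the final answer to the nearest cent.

$50,910.66

Assessed value = $1,275,400 × 0.84 = $1,071,336
Kemper ISD: ($1,071,336 − $126,000) × 0.02582 = $945,336 × 0.02582 = $24,408.57552
Cedarvale County: ($1,071,336 − $126,000) × 0.0069 = $945,336 × 0.0069 = $6,522.8184
Ironvale Township: ($1,071,336 − $126,000) × 0.00673 = $945,336 × 0.00673 = $6,362.11128
Water District: $1,071,336 × 0.0015 = $1,607.004
City of Sagehill: ($1,071,336 − $126,000) × 0.01251 = $945,336 × 0.01251 = $11,826.15336
Levies subtotal = $50,726.66256
Total = $50,726.66256 + $184 = $50,910.66256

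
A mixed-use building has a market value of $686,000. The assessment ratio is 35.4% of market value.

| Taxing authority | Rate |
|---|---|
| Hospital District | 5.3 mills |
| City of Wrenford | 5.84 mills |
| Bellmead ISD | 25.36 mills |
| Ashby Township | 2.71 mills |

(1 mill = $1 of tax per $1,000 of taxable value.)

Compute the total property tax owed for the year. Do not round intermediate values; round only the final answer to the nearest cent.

Assessed value = $686,000 × 0.354 = $242,844
Hospital District: $242,844 × 0.0053 = $1,287.0732
City of Wrenford: $242,844 × 0.00584 = $1,418.20896
Bellmead ISD: $242,844 × 0.02536 = $6,158.52384
Ashby Township: $242,844 × 0.00271 = $658.10724
Total = $1,287.0732 + $1,418.20896 + $6,158.52384 + $658.10724 = $9,521.91324

$9,521.91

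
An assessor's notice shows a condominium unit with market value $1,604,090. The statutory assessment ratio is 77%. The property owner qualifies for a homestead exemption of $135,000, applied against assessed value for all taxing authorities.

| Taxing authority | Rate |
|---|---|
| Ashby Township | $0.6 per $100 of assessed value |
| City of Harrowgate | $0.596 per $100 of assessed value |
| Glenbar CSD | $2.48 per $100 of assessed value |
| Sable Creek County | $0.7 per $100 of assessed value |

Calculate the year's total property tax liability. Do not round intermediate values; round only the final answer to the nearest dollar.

$48,143

Assessed value = $1,604,090 × 0.77 = $1,235,149.3
Taxable value = $1,235,149.3 − $135,000 = $1,100,149.3
Ashby Township: $1,100,149.3 × 0.006 = $6,600.8958
City of Harrowgate: $1,100,149.3 × 0.00596 = $6,556.889828
Glenbar CSD: $1,100,149.3 × 0.0248 = $27,283.70264
Sable Creek County: $1,100,149.3 × 0.007 = $7,701.0451
Total = $6,600.8958 + $6,556.889828 + $27,283.70264 + $7,701.0451 = $48,142.533368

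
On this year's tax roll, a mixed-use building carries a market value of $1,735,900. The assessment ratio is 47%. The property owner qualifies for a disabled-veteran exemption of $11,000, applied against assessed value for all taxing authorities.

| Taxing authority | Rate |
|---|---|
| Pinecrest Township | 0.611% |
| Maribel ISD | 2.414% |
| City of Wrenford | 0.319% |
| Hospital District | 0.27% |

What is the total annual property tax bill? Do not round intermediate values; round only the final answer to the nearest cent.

$29,088.11

Assessed value = $1,735,900 × 0.47 = $815,873
Taxable value = $815,873 − $11,000 = $804,873
Pinecrest Township: $804,873 × 0.00611 = $4,917.77403
Maribel ISD: $804,873 × 0.02414 = $19,429.63422
City of Wrenford: $804,873 × 0.00319 = $2,567.54487
Hospital District: $804,873 × 0.0027 = $2,173.1571
Total = $4,917.77403 + $19,429.63422 + $2,567.54487 + $2,173.1571 = $29,088.11022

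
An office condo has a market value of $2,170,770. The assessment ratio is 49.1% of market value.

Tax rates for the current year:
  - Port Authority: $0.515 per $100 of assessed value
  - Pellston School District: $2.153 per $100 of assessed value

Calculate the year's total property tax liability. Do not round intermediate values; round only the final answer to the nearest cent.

Assessed value = $2,170,770 × 0.491 = $1,065,848.07
Port Authority: $1,065,848.07 × 0.00515 = $5,489.1175605
Pellston School District: $1,065,848.07 × 0.02153 = $22,947.7089471
Total = $5,489.1175605 + $22,947.7089471 = $28,436.8265076

$28,436.83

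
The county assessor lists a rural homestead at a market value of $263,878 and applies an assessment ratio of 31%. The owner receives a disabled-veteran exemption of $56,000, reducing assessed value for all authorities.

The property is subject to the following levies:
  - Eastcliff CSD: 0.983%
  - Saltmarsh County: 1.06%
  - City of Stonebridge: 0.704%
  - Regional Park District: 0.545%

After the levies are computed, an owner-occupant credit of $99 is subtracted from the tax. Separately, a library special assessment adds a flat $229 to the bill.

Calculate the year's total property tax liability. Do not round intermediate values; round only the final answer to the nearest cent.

Assessed value = $263,878 × 0.31 = $81,802.18
Taxable value = $81,802.18 − $56,000 = $25,802.18
Eastcliff CSD: $25,802.18 × 0.00983 = $253.6354294
Saltmarsh County: $25,802.18 × 0.0106 = $273.503108
City of Stonebridge: $25,802.18 × 0.00704 = $181.6473472
Regional Park District: $25,802.18 × 0.00545 = $140.621881
Levies subtotal = $849.4077656
After credit = $849.4077656 − $99 = $750.4077656
Total = $750.4077656 + $229 = $979.4077656

$979.41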